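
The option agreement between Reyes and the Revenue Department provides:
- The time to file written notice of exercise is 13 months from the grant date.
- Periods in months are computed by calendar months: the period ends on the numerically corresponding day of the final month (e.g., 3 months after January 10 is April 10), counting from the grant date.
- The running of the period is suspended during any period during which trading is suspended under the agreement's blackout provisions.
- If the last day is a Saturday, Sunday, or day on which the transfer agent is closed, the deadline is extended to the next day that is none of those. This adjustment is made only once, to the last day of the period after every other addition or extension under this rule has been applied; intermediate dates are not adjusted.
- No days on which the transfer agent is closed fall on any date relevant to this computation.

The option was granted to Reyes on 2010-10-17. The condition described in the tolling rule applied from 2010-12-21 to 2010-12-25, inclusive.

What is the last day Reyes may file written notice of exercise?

November 22, 2011

13 months after 2010-10-17 is November 17, 2011.
From December 21, 2010 through December 25, 2010 inclusive is 5 days; tolling adds 5 days: November 17, 2011 + 5 days = November 22, 2011.
November 22, 2011 is a Tuesday and not a day on which the transfer agent is closed, so no extension applies.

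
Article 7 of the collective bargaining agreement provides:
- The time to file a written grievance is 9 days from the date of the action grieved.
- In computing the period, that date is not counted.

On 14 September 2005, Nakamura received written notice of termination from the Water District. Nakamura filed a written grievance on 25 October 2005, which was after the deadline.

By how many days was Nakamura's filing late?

9 days after 14 September 2005 is September 23, 2005.
The deadline is September 23, 2005; from September 23, 2005 to October 25, 2005 is 32 days.

32 days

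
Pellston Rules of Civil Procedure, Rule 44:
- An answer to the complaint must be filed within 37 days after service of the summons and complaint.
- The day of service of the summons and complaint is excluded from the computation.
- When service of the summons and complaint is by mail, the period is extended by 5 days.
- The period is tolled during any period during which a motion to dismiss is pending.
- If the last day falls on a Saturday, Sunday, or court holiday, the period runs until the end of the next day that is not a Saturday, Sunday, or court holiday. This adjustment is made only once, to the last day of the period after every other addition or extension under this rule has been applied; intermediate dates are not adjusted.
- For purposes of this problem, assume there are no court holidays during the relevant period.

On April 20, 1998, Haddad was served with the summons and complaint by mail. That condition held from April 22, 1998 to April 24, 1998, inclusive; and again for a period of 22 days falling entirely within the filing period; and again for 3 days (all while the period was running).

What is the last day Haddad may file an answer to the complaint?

37 days after April 20, 1998 is May 27, 1998.
Service was by mail, adding 5 days: May 27, 1998 + 5 days = June 1, 1998.
From April 22, 1998 through April 24, 1998 inclusive is 3 days; tolling adds 3 days: June 1, 1998 + 3 days = June 4, 1998.
Tolling adds 22 days: June 4, 1998 + 22 days = June 26, 1998.
Tolling adds 3 days: June 26, 1998 + 3 days = June 29, 1998.
June 29, 1998 is a Monday and not a court holiday, so no extension applies.

June 29, 1998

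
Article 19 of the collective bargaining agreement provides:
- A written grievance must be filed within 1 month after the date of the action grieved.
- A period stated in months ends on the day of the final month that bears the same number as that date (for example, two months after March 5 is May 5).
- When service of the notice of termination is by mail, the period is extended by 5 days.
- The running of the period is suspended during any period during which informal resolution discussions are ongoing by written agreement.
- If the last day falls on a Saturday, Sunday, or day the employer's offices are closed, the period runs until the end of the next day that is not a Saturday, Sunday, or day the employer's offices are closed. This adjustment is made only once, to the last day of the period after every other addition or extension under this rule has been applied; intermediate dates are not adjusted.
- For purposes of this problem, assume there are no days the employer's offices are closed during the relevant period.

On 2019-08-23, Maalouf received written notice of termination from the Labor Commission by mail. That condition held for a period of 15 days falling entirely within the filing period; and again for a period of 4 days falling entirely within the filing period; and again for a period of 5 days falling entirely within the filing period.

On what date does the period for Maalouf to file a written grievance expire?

October 22, 2019

1 month after 2019-08-23 is September 23, 2019.
Service was by mail, adding 5 days: September 23, 2019 + 5 days = September 28, 2019.
Tolling adds 15 days: September 28, 2019 + 15 days = October 13, 2019.
Tolling adds 4 days: October 13, 2019 + 4 days = October 17, 2019.
Tolling adds 5 days: October 17, 2019 + 5 days = October 22, 2019.
October 22, 2019 is a Tuesday and not a day the employer's offices are closed, so no extension applies.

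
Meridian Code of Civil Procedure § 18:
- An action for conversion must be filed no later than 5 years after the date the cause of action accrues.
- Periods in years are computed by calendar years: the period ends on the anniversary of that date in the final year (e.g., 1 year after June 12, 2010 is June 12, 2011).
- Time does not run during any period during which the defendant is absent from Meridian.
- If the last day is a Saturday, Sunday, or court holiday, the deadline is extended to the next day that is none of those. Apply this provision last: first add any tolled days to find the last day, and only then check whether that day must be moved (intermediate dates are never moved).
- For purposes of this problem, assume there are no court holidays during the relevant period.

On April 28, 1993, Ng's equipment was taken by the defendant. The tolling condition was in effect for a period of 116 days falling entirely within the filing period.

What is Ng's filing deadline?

5 years after April 28, 1993 is April 28, 1998.
Tolling adds 116 days: April 28, 1998 + 116 days = August 22, 1998.
August 22, 1998 is Saturday; August 23, 1998 is Sunday. The next qualifying day is August 24, 1998.

August 24, 1998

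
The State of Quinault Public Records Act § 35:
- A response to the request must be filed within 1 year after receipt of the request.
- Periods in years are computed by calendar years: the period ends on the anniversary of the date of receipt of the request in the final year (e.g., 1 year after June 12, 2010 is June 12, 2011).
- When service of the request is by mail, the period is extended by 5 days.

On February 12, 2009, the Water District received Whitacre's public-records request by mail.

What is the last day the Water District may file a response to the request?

1 year after February 12, 2009 is February 12, 2010.
Service was by mail, adding 5 days: February 12, 2010 + 5 days = February 17, 2010.

February 17, 2010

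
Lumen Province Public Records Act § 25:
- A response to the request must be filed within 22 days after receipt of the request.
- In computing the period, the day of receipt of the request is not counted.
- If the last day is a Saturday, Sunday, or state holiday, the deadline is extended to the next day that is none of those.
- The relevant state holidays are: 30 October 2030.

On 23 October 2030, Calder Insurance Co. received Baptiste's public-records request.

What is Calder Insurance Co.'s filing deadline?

22 days after 23 October 2030 is November 14, 2030.
November 14, 2030 is a Thursday and not a state holiday, so no extension applies.

November 14, 2030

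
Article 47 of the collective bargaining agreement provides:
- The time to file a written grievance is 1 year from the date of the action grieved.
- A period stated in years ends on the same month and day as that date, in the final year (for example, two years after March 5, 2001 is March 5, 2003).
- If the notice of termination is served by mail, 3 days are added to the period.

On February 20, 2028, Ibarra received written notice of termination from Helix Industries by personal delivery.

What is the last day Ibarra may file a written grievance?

February 20, 2029

1 year after February 20, 2028 is February 20, 2029.
Service was not by mail, so no mail extension applies.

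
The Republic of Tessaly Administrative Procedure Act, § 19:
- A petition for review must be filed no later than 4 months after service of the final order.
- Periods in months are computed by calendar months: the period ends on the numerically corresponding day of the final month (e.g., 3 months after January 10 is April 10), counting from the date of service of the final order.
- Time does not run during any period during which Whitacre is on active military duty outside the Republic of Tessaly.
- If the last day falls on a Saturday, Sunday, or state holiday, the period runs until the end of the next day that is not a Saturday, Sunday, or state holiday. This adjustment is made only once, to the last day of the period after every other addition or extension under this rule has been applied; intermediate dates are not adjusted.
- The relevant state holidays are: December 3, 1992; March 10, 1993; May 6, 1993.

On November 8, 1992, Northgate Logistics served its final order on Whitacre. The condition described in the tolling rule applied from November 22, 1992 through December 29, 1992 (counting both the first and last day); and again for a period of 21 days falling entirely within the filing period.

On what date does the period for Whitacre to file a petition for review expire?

May 7, 1993

4 months after November 8, 1992 is March 8, 1993.
From November 22, 1992 through December 29, 1992 inclusive is 38 days; tolling adds 38 days: March 8, 1993 + 38 days = April 15, 1993.
Tolling adds 21 days: April 15, 1993 + 21 days = May 6, 1993.
May 6, 1993 is a listed holiday. The next qualifying day is May 7, 1993.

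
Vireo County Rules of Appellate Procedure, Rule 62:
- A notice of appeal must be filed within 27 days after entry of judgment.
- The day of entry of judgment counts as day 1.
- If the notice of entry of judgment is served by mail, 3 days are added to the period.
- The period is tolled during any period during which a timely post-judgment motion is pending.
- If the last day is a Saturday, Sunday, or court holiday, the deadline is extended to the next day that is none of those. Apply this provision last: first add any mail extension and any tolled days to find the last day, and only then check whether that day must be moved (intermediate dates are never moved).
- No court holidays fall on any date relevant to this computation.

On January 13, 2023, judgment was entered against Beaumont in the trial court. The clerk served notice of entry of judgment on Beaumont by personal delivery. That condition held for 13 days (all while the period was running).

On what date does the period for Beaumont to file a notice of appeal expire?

February 21, 2023

Counting January 13, 2023 as day 1, day 27 is February 8, 2023.
Service was not by mail, so no mail extension applies.
Tolling adds 13 days: February 8, 2023 + 13 days = February 21, 2023.
February 21, 2023 is a Tuesday and not a court holiday, so no extension applies.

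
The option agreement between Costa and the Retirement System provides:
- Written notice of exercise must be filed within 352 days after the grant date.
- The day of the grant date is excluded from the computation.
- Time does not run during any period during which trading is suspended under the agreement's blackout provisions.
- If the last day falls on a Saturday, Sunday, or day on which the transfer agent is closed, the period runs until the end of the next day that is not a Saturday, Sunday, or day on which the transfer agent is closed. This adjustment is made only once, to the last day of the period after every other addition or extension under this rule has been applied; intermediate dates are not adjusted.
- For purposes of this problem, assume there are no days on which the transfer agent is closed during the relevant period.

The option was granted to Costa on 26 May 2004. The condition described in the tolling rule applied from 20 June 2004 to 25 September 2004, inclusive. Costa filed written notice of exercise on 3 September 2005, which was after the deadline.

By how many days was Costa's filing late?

15 days

352 days after 26 May 2004 is May 13, 2005.
From June 20, 2004 through September 25, 2004 inclusive is 98 days; tolling adds 98 days: May 13, 2005 + 98 days = August 19, 2005.
August 19, 2005 is a Friday and not a day on which the transfer agent is closed, so no extension applies.
The deadline is August 19, 2005; from August 19, 2005 to September 3, 2005 is 15 days.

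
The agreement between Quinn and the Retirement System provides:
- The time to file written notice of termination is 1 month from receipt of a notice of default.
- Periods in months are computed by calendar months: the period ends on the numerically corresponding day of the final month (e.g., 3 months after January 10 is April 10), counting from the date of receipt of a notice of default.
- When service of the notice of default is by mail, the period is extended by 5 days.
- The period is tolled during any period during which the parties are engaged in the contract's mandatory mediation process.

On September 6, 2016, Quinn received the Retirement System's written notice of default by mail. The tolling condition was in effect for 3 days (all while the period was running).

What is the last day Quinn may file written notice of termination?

1 month after September 6, 2016 is October 6, 2016.
Service was by mail, adding 5 days: October 6, 2016 + 5 days = October 11, 2016.
Tolling adds 3 days: October 11, 2016 + 3 days = October 14, 2016.

October 14, 2016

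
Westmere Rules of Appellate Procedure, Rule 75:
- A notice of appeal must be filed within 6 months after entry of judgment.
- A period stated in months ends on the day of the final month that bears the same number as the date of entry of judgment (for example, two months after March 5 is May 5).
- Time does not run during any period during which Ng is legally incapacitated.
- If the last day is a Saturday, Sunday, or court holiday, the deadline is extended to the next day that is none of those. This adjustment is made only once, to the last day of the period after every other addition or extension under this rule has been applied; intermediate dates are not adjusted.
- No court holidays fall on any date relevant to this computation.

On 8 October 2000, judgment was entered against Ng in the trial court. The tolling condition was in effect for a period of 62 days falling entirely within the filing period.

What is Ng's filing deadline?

June 11, 2001

6 months after 8 October 2000 is April 8, 2001.
Tolling adds 62 days: April 8, 2001 + 62 days = June 9, 2001.
June 9, 2001 is Saturday; June 10, 2001 is Sunday. The next qualifying day is June 11, 2001.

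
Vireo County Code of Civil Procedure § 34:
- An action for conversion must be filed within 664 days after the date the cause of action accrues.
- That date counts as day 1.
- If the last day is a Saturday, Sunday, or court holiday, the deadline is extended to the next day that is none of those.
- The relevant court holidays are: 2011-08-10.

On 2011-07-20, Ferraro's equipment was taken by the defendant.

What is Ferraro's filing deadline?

Counting 2011-07-20 as day 1, day 664 is May 13, 2013.
May 13, 2013 is a Monday and not a court holiday, so no extension applies.

May 13, 2013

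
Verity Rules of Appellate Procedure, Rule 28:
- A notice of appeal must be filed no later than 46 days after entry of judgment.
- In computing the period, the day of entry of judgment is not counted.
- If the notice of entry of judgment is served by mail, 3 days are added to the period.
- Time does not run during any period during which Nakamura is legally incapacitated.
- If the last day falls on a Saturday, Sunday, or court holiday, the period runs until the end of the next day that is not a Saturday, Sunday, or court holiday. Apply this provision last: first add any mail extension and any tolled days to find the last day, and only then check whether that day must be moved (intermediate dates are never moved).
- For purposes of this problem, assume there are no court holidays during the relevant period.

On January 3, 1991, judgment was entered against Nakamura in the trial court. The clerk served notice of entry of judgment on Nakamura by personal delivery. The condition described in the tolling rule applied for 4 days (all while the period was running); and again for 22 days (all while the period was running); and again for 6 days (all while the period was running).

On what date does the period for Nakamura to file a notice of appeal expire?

46 days after January 3, 1991 is February 18, 1991.
Service was not by mail, so no mail extension applies.
Tolling adds 4 days: February 18, 1991 + 4 days = February 22, 1991.
Tolling adds 22 days: February 22, 1991 + 22 days = March 16, 1991.
Tolling adds 6 days: March 16, 1991 + 6 days = March 22, 1991.
March 22, 1991 is a Friday and not a court holiday, so no extension applies.

March 22, 1991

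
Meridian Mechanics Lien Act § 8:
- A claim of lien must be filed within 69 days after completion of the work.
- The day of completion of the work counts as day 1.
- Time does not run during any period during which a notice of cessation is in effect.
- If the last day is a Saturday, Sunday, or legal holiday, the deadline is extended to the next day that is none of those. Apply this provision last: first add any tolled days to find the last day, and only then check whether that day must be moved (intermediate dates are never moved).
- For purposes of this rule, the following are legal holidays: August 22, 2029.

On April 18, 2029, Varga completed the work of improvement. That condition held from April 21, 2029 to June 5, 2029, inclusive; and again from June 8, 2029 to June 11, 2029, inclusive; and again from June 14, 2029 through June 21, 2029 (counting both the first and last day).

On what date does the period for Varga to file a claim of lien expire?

August 23, 2029

Counting April 18, 2029 as day 1, day 69 is June 25, 2029.
From April 21, 2029 through June 5, 2029 inclusive is 46 days; tolling adds 46 days: June 25, 2029 + 46 days = August 10, 2029.
From June 8, 2029 through June 11, 2029 inclusive is 4 days; tolling adds 4 days: August 10, 2029 + 4 days = August 14, 2029.
From June 14, 2029 through June 21, 2029 inclusive is 8 days; tolling adds 8 days: August 14, 2029 + 8 days = August 22, 2029.
August 22, 2029 is a listed holiday. The next qualifying day is August 23, 2029.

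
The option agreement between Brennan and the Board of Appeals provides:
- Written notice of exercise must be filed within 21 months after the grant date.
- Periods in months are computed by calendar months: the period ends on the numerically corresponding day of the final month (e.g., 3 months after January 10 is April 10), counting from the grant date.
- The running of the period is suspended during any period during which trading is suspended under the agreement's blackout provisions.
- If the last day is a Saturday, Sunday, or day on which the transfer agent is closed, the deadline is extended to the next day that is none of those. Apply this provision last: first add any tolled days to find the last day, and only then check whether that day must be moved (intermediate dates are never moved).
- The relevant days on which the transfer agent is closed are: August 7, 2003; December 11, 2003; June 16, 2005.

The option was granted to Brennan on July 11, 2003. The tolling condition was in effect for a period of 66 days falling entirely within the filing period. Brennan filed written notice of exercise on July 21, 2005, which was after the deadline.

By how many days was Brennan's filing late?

34 days

21 months after July 11, 2003 is April 11, 2005.
Tolling adds 66 days: April 11, 2005 + 66 days = June 16, 2005.
June 16, 2005 is a listed holiday. The next qualifying day is June 17, 2005.
The deadline is June 17, 2005; from June 17, 2005 to July 21, 2005 is 34 days.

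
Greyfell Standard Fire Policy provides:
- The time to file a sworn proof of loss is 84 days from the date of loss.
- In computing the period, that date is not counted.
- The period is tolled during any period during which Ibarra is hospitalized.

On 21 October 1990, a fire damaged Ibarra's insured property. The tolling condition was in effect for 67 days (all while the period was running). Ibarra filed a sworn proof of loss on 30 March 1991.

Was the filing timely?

No

84 days after 21 October 1990 is January 13, 1991.
Tolling adds 67 days: January 13, 1991 + 67 days = March 21, 1991.
The deadline is March 21, 1991; the filing on March 30, 1991 is after that date.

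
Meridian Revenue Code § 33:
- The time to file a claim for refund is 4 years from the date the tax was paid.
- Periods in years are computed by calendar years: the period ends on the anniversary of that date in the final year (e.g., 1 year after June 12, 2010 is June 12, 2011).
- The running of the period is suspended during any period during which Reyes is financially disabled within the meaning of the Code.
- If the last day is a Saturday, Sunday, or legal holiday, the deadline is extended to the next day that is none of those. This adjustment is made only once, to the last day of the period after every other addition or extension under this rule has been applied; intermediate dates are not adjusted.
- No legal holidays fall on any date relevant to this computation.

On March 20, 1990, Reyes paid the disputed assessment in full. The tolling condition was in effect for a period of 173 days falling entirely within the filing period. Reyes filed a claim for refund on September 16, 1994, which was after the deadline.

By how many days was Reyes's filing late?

4 years after March 20, 1990 is March 20, 1994.
Tolling adds 173 days: March 20, 1994 + 173 days = September 9, 1994.
September 9, 1994 is a Friday and not a legal holiday, so no extension applies.
The deadline is September 9, 1994; from September 9, 1994 to September 16, 1994 is 7 days.

7 days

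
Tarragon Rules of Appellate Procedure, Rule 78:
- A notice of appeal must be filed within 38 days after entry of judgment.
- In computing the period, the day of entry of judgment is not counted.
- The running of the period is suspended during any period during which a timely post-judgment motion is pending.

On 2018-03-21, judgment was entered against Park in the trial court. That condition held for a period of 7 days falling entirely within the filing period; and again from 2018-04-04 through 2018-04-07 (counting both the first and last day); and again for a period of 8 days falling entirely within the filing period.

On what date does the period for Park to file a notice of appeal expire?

38 days after 2018-03-21 is April 28, 2018.
Tolling adds 7 days: April 28, 2018 + 7 days = May 5, 2018.
From April 4, 2018 through April 7, 2018 inclusive is 4 days; tolling adds 4 days: May 5, 2018 + 4 days = May 9, 2018.
Tolling adds 8 days: May 9, 2018 + 8 days = May 17, 2018.

May 17, 2018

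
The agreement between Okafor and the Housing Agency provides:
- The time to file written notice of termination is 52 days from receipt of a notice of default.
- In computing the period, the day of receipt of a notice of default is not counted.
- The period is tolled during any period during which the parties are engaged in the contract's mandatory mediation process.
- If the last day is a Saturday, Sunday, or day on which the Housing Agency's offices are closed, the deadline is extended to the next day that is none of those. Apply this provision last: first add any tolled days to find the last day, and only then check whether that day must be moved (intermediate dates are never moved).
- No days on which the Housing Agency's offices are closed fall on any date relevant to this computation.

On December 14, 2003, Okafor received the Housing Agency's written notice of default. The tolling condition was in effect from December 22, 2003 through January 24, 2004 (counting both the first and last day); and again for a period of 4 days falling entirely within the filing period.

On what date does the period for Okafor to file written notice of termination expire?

March 15, 2004

52 days after December 14, 2003 is February 4, 2004.
From December 22, 2003 through January 24, 2004 inclusive is 34 days; tolling adds 34 days: February 4, 2004 + 34 days = March 9, 2004.
Tolling adds 4 days: March 9, 2004 + 4 days = March 13, 2004.
March 13, 2004 is Saturday; March 14, 2004 is Sunday. The next qualifying day is March 15, 2004.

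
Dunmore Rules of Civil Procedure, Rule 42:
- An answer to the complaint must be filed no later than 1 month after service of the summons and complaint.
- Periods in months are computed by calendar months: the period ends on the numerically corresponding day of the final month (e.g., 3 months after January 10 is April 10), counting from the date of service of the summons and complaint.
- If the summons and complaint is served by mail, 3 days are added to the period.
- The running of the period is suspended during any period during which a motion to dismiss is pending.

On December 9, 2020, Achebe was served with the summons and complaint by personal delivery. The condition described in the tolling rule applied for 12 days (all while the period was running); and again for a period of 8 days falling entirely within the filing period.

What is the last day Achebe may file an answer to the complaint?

1 month after December 9, 2020 is January 9, 2021.
Service was not by mail, so no mail extension applies.
Tolling adds 12 days: January 9, 2021 + 12 days = January 21, 2021.
Tolling adds 8 days: January 21, 2021 + 8 days = January 29, 2021.

January 29, 2021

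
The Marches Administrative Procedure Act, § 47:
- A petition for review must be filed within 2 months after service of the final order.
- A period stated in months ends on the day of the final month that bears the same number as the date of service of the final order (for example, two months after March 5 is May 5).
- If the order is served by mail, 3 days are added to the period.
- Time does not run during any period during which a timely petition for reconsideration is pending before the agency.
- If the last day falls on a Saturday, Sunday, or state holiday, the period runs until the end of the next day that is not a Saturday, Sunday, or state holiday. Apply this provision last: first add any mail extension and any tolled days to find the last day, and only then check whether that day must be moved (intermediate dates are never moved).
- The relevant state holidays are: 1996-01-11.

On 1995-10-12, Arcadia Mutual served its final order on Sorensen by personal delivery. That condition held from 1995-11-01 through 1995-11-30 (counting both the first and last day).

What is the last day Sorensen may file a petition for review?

2 months after 1995-10-12 is December 12, 1995.
Service was not by mail, so no mail extension applies.
From November 1, 1995 through November 30, 1995 inclusive is 30 days; tolling adds 30 days: December 12, 1995 + 30 days = January 11, 1996.
January 11, 1996 is a listed holiday. The next qualifying day is January 12, 1996.

January 12, 1996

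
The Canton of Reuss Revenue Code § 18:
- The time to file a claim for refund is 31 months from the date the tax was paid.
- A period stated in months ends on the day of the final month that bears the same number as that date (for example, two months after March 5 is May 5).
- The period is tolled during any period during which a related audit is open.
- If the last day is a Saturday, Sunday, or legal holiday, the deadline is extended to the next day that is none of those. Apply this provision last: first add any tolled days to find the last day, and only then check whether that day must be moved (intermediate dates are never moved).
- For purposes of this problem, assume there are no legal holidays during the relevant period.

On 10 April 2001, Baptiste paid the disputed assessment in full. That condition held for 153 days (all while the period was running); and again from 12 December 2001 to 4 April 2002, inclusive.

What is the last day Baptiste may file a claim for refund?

August 3, 2004

31 months after 10 April 2001 is November 10, 2003.
Tolling adds 153 days: November 10, 2003 + 153 days = April 11, 2004.
From December 12, 2001 through April 4, 2002 inclusive is 114 days; tolling adds 114 days: April 11, 2004 + 114 days = August 3, 2004.
August 3, 2004 is a Tuesday and not a legal holiday, so no extension applies.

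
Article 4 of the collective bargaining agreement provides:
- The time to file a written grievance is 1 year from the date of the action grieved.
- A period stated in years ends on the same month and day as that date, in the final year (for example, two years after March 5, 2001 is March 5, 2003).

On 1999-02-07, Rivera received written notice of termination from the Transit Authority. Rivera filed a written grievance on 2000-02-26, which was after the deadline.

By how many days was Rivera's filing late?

19 days

1 year after 1999-02-07 is February 7, 2000.
The deadline is February 7, 2000; from February 7, 2000 to February 26, 2000 is 19 days.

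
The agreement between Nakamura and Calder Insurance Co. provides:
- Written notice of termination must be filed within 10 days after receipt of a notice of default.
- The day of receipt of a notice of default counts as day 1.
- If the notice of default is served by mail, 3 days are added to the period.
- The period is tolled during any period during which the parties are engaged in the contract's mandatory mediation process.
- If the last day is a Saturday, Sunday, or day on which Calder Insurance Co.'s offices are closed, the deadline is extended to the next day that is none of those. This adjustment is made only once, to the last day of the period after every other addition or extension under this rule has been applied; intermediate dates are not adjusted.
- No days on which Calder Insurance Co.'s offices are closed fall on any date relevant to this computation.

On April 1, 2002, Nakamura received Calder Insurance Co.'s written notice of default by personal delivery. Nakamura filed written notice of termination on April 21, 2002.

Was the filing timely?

Counting April 1, 2002 as day 1, day 10 is April 10, 2002.
Service was not by mail, so no mail extension applies.
April 10, 2002 is a Wednesday and not a day on which Calder Insurance Co.'s offices are closed, so no extension applies.
The deadline is April 10, 2002; the filing on April 21, 2002 is after that date.

No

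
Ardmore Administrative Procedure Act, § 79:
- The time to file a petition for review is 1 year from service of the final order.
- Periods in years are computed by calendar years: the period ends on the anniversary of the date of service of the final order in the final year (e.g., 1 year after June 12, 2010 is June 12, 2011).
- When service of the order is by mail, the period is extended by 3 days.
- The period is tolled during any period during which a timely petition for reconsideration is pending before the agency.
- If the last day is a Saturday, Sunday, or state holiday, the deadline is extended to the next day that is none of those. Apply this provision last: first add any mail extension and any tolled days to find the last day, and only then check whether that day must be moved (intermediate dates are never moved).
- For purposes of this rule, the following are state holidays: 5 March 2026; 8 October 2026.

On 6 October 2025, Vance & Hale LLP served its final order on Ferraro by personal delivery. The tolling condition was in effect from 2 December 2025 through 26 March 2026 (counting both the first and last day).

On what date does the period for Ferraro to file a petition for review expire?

January 29, 2027

1 year after 6 October 2025 is October 6, 2026.
Service was not by mail, so no mail extension applies.
From December 2, 2025 through March 26, 2026 inclusive is 115 days; tolling adds 115 days: October 6, 2026 + 115 days = January 29, 2027.
January 29, 2027 is a Friday and not a state holiday, so no extension applies.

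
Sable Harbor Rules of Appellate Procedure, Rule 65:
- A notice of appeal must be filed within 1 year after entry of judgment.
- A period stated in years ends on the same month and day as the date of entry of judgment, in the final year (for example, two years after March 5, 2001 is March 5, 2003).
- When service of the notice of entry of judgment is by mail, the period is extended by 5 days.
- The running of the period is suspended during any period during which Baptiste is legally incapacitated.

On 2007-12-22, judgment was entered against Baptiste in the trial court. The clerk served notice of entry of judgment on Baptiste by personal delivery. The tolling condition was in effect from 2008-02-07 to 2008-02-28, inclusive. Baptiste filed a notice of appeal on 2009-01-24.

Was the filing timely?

No

1 year after 2007-12-22 is December 22, 2008.
Service was not by mail, so no mail extension applies.
From February 7, 2008 through February 28, 2008 inclusive is 22 days; tolling adds 22 days: December 22, 2008 + 22 days = January 13, 2009.
The deadline is January 13, 2009; the filing on January 24, 2009 is after that date.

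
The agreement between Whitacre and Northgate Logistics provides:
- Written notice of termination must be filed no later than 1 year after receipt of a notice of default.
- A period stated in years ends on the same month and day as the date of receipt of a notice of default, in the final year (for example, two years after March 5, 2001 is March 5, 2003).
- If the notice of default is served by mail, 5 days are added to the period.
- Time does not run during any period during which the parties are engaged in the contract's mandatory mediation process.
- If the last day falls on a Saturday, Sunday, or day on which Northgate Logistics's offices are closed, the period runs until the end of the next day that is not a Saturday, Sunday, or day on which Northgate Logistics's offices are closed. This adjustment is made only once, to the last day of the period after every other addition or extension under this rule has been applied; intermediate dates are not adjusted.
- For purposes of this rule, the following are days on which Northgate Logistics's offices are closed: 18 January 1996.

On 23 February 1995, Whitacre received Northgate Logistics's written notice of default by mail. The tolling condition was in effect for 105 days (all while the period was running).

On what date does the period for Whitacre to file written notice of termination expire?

1 year after 23 February 1995 is February 23, 1996.
Service was by mail, adding 5 days: February 23, 1996 + 5 days = February 28, 1996.
Tolling adds 105 days: February 28, 1996 + 105 days = June 12, 1996.
June 12, 1996 is a Wednesday and not a day on which Northgate Logistics's offices are closed, so no extension applies.

June 12, 1996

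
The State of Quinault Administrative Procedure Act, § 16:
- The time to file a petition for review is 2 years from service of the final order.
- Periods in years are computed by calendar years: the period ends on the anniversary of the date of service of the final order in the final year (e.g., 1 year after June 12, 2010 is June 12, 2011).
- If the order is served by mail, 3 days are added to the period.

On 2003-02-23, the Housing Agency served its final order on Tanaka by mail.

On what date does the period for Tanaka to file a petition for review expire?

February 26, 2005

2 years after 2003-02-23 is February 23, 2005.
Service was by mail, adding 3 days: February 23, 2005 + 3 days = February 26, 2005.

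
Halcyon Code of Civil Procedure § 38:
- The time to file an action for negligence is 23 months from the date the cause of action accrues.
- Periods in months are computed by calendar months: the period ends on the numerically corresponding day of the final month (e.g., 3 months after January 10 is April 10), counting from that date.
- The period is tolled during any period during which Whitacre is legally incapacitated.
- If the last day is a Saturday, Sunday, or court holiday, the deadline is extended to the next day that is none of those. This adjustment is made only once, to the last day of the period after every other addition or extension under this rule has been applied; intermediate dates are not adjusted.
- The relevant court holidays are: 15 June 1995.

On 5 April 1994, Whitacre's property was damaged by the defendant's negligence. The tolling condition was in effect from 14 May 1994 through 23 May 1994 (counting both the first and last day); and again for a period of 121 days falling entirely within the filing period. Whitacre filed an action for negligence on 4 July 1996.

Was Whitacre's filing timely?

Yes

23 months after 5 April 1994 is March 5, 1996.
From May 14, 1994 through May 23, 1994 inclusive is 10 days; tolling adds 10 days: March 5, 1996 + 10 days = March 15, 1996.
Tolling adds 121 days: March 15, 1996 + 121 days = July 14, 1996.
July 14, 1996 is Sunday. The next qualifying day is July 15, 1996.
The deadline is July 15, 1996; the filing on July 4, 1996 is on or before that date.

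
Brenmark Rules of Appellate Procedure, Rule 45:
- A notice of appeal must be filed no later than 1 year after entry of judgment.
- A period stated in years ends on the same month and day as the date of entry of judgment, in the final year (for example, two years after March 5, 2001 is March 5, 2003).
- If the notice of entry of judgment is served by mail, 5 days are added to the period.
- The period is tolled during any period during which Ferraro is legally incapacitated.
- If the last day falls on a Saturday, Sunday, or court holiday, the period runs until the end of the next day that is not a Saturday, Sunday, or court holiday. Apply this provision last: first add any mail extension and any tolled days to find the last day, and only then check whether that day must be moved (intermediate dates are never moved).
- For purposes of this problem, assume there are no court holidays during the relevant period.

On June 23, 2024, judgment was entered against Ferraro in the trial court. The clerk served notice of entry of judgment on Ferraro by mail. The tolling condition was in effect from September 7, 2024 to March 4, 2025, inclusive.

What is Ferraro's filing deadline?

December 24, 2025

1 year after June 23, 2024 is June 23, 2025.
Service was by mail, adding 5 days: June 23, 2025 + 5 days = June 28, 2025.
From September 7, 2024 through March 4, 2025 inclusive is 179 days; tolling adds 179 days: June 28, 2025 + 179 days = December 24, 2025.
December 24, 2025 is a Wednesday and not a court holiday, so no extension applies.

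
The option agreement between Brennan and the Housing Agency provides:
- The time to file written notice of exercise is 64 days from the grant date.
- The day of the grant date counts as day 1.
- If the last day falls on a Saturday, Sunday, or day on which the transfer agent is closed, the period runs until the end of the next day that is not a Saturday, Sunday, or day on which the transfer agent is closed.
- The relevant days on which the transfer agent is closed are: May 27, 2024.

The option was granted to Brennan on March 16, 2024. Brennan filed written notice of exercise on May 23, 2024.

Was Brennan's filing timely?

Counting March 16, 2024 as day 1, day 64 is May 18, 2024.
May 18, 2024 is Saturday; May 19, 2024 is Sunday. The next qualifying day is May 20, 2024.
The deadline is May 20, 2024; the filing on May 23, 2024 is after that date.

No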